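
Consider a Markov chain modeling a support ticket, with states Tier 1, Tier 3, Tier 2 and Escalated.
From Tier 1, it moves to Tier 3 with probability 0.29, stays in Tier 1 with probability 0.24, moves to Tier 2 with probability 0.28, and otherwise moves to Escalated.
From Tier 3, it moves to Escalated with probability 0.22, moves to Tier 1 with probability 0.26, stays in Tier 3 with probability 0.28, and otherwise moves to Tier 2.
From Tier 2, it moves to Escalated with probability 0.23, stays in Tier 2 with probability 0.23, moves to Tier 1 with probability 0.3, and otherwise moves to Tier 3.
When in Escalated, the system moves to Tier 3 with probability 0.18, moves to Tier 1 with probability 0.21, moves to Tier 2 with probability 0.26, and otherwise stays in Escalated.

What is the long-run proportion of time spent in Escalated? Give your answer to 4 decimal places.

Let the stationary distribution be π with π = πP and π_1 + π_2 + π_3 + π_4 = 1.
π_1 = 0.24·π_1 + 0.26·π_2 + 0.3·π_3 + 0.21·π_4
π_2 = 0.29·π_1 + 0.28·π_2 + 0.24·π_3 + 0.18·π_4
π_3 = 0.28·π_1 + 0.24·π_2 + 0.23·π_3 + 0.26·π_4
Solving with the normalization constraint gives π = (0.2527, 0.2477, 0.2525, 0.2471).
So the stationary probability of Escalated is 0.2471.

0.2471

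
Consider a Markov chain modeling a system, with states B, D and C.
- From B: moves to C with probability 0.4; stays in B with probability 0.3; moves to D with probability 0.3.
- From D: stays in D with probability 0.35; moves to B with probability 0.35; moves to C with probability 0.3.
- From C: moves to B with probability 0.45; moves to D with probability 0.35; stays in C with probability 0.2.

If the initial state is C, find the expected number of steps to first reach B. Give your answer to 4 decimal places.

Let t(s) be the expected number of steps to first reach B from state s, with t(B) = 0. Conditioning on the first step:
t(D) = 1 + 0.35·t(D) + 0.3·t(C)
t(C) = 1 + 0.35·t(D) + 0.2·t(C)
Solving: t(D) = 2.6506, t(C) = 2.4096.
Expected steps from C to B: 2.4096.

2.4096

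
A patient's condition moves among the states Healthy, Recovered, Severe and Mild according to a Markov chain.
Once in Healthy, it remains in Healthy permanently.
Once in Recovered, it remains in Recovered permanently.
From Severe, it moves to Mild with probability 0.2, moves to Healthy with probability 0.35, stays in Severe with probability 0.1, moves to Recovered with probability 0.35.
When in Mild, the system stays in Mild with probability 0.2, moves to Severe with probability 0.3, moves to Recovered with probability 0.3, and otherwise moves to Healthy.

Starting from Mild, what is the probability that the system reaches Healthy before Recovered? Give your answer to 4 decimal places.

Let h(s) be the probability of absorption at Healthy starting from transient state s. Then h(Healthy) = 1 and h(Recovered) = 0. By first-step analysis:
h(Severe) = 0.35·1 + 0.35·0 + 0.1·h(Severe) + 0.2·h(Mild)
h(Mild) = 0.2·1 + 0.3·0 + 0.3·h(Severe) + 0.2·h(Mild)
Solving: h(Severe) = 0.4848, h(Mild) = 0.4318.
Starting from Mild, the probability is 0.4318.

0.4318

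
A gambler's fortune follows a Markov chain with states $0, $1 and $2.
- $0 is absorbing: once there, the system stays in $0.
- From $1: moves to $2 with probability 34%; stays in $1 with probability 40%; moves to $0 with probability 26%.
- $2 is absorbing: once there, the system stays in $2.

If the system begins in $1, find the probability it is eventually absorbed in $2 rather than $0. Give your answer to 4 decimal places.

Let h(s) be the probability of absorption at $2 starting from transient state s. Then h($2) = 1 and h($0) = 0. By first-step analysis:
h($1) = 0.26·0 + 0.4·h($1) + 0.34·1
Solving: h($1) = 0.5667.
Starting from $1, the probability is 0.5667.

0.5667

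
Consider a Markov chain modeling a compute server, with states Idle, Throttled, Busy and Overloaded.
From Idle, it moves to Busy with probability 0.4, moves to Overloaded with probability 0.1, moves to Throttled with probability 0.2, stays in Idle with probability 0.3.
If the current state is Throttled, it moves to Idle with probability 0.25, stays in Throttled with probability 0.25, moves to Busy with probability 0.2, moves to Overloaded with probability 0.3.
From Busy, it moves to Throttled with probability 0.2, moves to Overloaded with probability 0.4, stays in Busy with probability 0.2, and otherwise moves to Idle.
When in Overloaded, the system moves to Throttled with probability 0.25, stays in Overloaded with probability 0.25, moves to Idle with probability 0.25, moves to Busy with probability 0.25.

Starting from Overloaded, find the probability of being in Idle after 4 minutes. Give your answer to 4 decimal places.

Propagate the distribution vector 4 minutes from Overloaded.
After 0 minutes: (0.0000, 0.0000, 0.0000, 1.0000)
After 1 minute: (0.2500, 0.2500, 0.2500, 0.2500)
After 2 minutes: (0.2500, 0.2250, 0.2625, 0.2625)
After 3 minutes: (0.2494, 0.2244, 0.2631, 0.2631)
After 4 minutes: (0.2493, 0.2244, 0.2630, 0.2633)
P(in Idle after 4 minutes) = 0.2493

0.2493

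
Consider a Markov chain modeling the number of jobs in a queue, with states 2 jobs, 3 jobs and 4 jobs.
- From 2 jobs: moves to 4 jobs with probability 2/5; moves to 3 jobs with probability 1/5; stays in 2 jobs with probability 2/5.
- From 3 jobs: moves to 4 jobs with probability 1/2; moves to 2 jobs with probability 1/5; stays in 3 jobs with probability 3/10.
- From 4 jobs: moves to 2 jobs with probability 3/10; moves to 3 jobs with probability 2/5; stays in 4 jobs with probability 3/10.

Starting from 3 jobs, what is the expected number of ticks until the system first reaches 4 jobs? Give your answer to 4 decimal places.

2.1053

Let t(s) be the expected number of ticks to first reach 4 jobs from state s, with t(4 jobs) = 0. Conditioning on the first tick:
t(2 jobs) = 1 + 0.4·t(2 jobs) + 0.2·t(3 jobs)
t(3 jobs) = 1 + 0.2·t(2 jobs) + 0.3·t(3 jobs)
Solving: t(2 jobs) = 2.3684, t(3 jobs) = 2.1053.
Expected ticks from 3 jobs to 4 jobs: 2.1053.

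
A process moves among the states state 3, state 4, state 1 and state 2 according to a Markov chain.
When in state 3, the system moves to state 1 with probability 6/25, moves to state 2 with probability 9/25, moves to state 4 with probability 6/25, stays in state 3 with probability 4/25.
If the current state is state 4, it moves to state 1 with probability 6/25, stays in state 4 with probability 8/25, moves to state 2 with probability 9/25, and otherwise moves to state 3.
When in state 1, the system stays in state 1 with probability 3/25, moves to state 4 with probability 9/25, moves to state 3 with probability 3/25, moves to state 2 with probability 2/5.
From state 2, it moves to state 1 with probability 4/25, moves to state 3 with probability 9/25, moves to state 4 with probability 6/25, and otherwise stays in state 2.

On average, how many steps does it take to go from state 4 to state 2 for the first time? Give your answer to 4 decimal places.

2.7132

Let t(s) be the expected number of steps to first reach state 2 from state s, with t(state 2) = 0. Conditioning on the first step:
t(state 3) = 1 + 0.16·t(state 3) + 0.24·t(state 4) + 0.24·t(state 1)
t(state 4) = 1 + 0.08·t(state 3) + 0.32·t(state 4) + 0.24·t(state 1)
t(state 1) = 1 + 0.12·t(state 3) + 0.36·t(state 4) + 0.12·t(state 1)
Solving: t(state 3) = 2.7132, t(state 4) = 2.7132, t(state 1) = 2.6163.
Expected steps from state 4 to state 2: 2.7132.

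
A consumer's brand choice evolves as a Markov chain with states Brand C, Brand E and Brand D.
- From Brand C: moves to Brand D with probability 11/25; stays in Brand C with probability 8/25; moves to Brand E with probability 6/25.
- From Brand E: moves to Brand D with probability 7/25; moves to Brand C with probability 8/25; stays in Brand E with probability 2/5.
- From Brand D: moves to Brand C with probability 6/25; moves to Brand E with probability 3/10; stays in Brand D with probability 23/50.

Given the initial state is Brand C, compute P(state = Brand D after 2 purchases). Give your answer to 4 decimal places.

Sum over the intermediate state after 1 purchase:
P = P(Brand C→Brand C)·P(Brand C→Brand D) + P(Brand C→Brand E)·P(Brand E→Brand D) + P(Brand C→Brand D)·P(Brand D→Brand D)
  = 0.32×0.44 + 0.24×0.28 + 0.44×0.46
  = 0.1408 + 0.0672 + 0.2024 = 0.4104

0.4104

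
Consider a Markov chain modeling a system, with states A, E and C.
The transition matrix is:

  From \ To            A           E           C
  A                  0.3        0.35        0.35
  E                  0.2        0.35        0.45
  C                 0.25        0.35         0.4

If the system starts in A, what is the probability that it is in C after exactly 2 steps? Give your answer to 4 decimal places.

Sum over the intermediate state after 1 step:
P = P(A→A)·P(A→C) + P(A→E)·P(E→C) + P(A→C)·P(C→C)
  = 0.3×0.35 + 0.35×0.45 + 0.35×0.4
  = 0.1050 + 0.1575 + 0.1400 = 0.4025

0.4025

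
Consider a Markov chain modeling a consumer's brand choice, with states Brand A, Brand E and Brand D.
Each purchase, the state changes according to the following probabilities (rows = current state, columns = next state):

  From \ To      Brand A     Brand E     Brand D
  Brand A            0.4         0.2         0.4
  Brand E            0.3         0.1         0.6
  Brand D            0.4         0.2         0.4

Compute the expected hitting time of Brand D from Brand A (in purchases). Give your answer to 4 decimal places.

2.2917

Let t(s) be the expected number of purchases to first reach Brand D from state s, with t(Brand D) = 0. Conditioning on the first purchase:
t(Brand A) = 1 + 0.4·t(Brand A) + 0.2·t(Brand E)
t(Brand E) = 1 + 0.3·t(Brand A) + 0.1·t(Brand E)
Solving: t(Brand A) = 2.2917, t(Brand E) = 1.8750.
Expected purchases from Brand A to Brand D: 2.2917.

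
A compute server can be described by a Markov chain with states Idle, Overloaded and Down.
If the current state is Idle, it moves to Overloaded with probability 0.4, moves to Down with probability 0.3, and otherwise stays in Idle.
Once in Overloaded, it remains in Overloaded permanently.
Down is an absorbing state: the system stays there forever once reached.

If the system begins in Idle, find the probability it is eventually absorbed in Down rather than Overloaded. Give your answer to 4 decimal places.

Let h(s) be the probability of absorption at Down starting from transient state s. Then h(Down) = 1 and h(Overloaded) = 0. By first-step analysis:
h(Idle) = 0.3·h(Idle) + 0.4·0 + 0.3·1
Solving: h(Idle) = 0.4286.
Starting from Idle, the probability is 0.4286.

0.4286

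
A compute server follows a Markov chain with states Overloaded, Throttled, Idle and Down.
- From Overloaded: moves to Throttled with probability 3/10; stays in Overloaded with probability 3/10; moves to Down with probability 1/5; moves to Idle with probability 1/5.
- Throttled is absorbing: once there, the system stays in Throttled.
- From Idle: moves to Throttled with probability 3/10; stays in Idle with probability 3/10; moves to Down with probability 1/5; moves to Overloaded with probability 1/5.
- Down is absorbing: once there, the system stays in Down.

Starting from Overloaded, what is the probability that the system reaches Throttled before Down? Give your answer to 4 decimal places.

Let h(s) be the probability of absorption at Throttled starting from transient state s. Then h(Throttled) = 1 and h(Down) = 0. By first-step analysis:
h(Overloaded) = 0.3·h(Overloaded) + 0.3·1 + 0.2·h(Idle) + 0.2·0
h(Idle) = 0.2·h(Overloaded) + 0.3·1 + 0.3·h(Idle) + 0.2·0
Solving: h(Overloaded) = 0.6000, h(Idle) = 0.6000.
Starting from Overloaded, the probability is 0.6000.

0.6000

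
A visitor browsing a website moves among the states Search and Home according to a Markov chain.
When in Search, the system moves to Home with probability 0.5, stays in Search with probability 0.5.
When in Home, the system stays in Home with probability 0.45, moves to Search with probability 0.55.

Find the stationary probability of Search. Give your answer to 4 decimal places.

0.5238

Let the stationary distribution be π with π = πP and π_1 + π_2 = 1.
π_1 = 0.5·π_1 + 0.55·π_2
Solving with the normalization constraint gives π = (0.5238, 0.4762).
So the stationary probability of Search is 0.5238.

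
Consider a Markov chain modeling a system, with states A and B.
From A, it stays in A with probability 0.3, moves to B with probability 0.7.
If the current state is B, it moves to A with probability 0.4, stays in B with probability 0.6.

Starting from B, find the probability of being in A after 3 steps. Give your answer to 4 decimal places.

0.3640

Propagate the distribution vector 3 steps from B.
After 0 steps: (0.0000, 1.0000)
After 1 step: (0.4000, 0.6000)
After 2 steps: (0.3600, 0.6400)
After 3 steps: (0.3640, 0.6360)
P(in A after 3 steps) = 0.3640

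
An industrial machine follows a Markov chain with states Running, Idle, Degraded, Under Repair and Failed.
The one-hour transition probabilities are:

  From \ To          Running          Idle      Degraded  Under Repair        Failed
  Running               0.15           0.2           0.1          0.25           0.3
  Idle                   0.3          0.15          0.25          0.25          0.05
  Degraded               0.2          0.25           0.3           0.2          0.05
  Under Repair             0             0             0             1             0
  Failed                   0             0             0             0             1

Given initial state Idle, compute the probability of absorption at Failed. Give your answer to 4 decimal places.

0.3161

Let h(s) be the probability of absorption at Failed starting from transient state s. Then h(Failed) = 1 and h(Under Repair) = 0. By first-step analysis:
h(Running) = 0.15·h(Running) + 0.2·h(Idle) + 0.1·h(Degraded) + 0.25·0 + 0.3·1
h(Idle) = 0.3·h(Running) + 0.15·h(Idle) + 0.25·h(Degraded) + 0.25·0 + 0.05·1
h(Degraded) = 0.2·h(Running) + 0.25·h(Idle) + 0.3·h(Degraded) + 0.2·0 + 0.05·1
Solving: h(Running) = 0.4646, h(Idle) = 0.3161, h(Degraded) = 0.3170.
Starting from Idle, the probability is 0.3161.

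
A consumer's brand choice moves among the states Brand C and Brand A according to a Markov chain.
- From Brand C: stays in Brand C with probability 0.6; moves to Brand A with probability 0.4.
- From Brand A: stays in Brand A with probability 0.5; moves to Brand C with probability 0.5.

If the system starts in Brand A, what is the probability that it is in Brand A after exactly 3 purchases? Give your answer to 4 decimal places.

0.4450

Propagate the distribution vector 3 purchases from Brand A.
After 0 purchases: (0.0000, 1.0000)
After 1 purchase: (0.5000, 0.5000)
After 2 purchases: (0.5500, 0.4500)
After 3 purchases: (0.5550, 0.4450)
P(in Brand A after 3 purchases) = 0.4450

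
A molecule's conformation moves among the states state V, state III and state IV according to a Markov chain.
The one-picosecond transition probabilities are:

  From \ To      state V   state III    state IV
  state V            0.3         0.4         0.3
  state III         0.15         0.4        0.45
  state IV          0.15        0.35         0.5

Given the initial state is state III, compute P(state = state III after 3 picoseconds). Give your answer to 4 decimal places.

0.3775

Propagate the distribution vector 3 picoseconds from state III.
After 0 picoseconds: (0.0000, 1.0000, 0.0000)
After 1 picosecond: (0.1500, 0.4000, 0.4500)
After 2 picoseconds: (0.1725, 0.3775, 0.4500)
After 3 picoseconds: (0.1759, 0.3775, 0.4466)
P(in state III after 3 picoseconds) = 0.3775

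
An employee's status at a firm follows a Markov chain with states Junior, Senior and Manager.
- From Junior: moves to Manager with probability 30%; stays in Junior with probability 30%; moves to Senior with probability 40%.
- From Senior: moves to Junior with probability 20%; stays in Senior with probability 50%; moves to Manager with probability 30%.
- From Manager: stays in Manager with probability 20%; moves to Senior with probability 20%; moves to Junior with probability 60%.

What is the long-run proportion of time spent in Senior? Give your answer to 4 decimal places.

Let the stationary distribution be π with π = πP and π_1 + π_2 + π_3 = 1.
π_1 = 0.3·π_1 + 0.2·π_2 + 0.6·π_3
π_2 = 0.4·π_1 + 0.5·π_2 + 0.2·π_3
Solving with the normalization constraint gives π = (0.3434, 0.3838, 0.2727).
So the stationary probability of Senior is 0.3838.

0.3838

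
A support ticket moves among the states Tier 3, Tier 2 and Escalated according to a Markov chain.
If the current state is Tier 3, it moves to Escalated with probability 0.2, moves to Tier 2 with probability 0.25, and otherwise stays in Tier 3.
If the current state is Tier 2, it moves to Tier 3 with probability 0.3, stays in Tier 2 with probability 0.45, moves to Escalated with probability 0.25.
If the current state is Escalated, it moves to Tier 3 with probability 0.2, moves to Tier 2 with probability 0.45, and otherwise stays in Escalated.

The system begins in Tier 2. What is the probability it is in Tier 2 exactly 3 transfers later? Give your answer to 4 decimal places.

Propagate the distribution vector 3 transfers from Tier 2.
After 0 transfers: (0.0000, 1.0000, 0.0000)
After 1 transfer: (0.3000, 0.4500, 0.2500)
After 2 transfers: (0.3500, 0.3900, 0.2600)
After 3 transfers: (0.3615, 0.3800, 0.2585)
P(in Tier 2 after 3 transfers) = 0.3800

0.3800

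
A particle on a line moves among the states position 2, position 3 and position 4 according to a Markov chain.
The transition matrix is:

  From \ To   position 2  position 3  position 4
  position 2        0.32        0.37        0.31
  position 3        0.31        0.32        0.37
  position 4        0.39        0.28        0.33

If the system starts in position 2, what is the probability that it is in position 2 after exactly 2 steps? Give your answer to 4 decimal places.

Sum over the intermediate state after 1 step:
P = P(position 2→position 2)·P(position 2→position 2) + P(position 2→position 3)·P(position 3→position 2) + P(position 2→position 4)·P(position 4→position 2)
  = 0.32×0.32 + 0.37×0.31 + 0.31×0.39
  = 0.1024 + 0.1147 + 0.1209 = 0.3380

0.3380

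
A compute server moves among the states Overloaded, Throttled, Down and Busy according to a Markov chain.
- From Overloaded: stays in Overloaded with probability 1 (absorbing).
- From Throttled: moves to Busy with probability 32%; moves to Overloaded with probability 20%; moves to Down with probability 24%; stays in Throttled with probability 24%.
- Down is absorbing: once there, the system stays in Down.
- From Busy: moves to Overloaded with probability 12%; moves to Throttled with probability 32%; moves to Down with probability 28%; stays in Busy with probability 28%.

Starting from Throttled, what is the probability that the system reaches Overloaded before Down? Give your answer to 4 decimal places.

Let h(s) be the probability of absorption at Overloaded starting from transient state s. Then h(Overloaded) = 1 and h(Down) = 0. By first-step analysis:
h(Throttled) = 0.2·1 + 0.24·h(Throttled) + 0.24·0 + 0.32·h(Busy)
h(Busy) = 0.12·1 + 0.32·h(Throttled) + 0.28·0 + 0.28·h(Busy)
Solving: h(Throttled) = 0.4101, h(Busy) = 0.3489.
Starting from Throttled, the probability is 0.4101.

0.4101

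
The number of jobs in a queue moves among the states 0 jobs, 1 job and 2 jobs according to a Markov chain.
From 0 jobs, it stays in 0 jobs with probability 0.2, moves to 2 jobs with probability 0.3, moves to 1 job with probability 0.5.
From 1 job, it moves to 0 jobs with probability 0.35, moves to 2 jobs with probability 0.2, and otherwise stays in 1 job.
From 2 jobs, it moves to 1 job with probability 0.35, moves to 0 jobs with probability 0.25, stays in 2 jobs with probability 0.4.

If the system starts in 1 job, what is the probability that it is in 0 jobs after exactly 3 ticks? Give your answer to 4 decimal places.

Propagate the distribution vector 3 ticks from 1 job.
After 0 ticks: (0.0000, 1.0000, 0.0000)
After 1 tick: (0.3500, 0.4500, 0.2000)
After 2 ticks: (0.2775, 0.4475, 0.2750)
After 3 ticks: (0.2809, 0.4364, 0.2828)
P(in 0 jobs after 3 ticks) = 0.2809

0.2809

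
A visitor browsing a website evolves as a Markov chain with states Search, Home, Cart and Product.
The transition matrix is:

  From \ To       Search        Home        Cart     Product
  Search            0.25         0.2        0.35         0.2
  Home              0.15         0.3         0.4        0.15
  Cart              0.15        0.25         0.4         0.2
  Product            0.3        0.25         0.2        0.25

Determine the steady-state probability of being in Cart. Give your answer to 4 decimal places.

Let the stationary distribution be π with π = πP and π_1 + π_2 + π_3 + π_4 = 1.
π_1 = 0.25·π_1 + 0.15·π_2 + 0.15·π_3 + 0.3·π_4
π_2 = 0.2·π_1 + 0.3·π_2 + 0.25·π_3 + 0.25·π_4
π_3 = 0.35·π_1 + 0.4·π_2 + 0.4·π_3 + 0.2·π_4
Solving with the normalization constraint gives π = (0.1995, 0.2527, 0.3506, 0.1972).
So the stationary probability of Cart is 0.3506.

0.3506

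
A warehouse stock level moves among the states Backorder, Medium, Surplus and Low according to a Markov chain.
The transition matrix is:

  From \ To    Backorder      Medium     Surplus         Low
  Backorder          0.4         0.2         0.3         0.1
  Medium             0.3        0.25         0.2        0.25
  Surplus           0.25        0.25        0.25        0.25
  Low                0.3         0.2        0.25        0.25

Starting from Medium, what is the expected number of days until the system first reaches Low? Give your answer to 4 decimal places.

4.9496

Let t(s) be the expected number of days to first reach Low from state s, with t(Low) = 0. Conditioning on the first day:
t(Backorder) = 1 + 0.4·t(Backorder) + 0.2·t(Medium) + 0.3·t(Surplus)
t(Medium) = 1 + 0.3·t(Backorder) + 0.25·t(Medium) + 0.2·t(Surplus)
t(Surplus) = 1 + 0.25·t(Backorder) + 0.25·t(Medium) + 0.25·t(Surplus)
Solving: t(Backorder) = 5.7698, t(Medium) = 4.9496, t(Surplus) = 4.9065.
Expected days from Medium to Low: 4.9496.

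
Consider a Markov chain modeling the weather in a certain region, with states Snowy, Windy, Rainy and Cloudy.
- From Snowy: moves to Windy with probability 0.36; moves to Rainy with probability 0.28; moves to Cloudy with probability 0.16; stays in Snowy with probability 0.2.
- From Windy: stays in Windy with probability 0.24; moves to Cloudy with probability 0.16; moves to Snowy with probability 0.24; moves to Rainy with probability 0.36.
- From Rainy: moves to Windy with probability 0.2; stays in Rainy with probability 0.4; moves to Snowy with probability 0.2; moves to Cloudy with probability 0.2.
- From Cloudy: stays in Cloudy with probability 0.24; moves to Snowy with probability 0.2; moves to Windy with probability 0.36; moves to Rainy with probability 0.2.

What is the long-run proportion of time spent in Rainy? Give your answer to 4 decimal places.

0.3261

Let the stationary distribution be π with π = πP and π_1 + π_2 + π_3 + π_4 = 1.
π_1 = 0.2·π_1 + 0.24·π_2 + 0.2·π_3 + 0.2·π_4
π_2 = 0.36·π_1 + 0.24·π_2 + 0.2·π_3 + 0.36·π_4
π_3 = 0.28·π_1 + 0.36·π_2 + 0.4·π_3 + 0.2·π_4
Solving with the normalization constraint gives π = (0.2110, 0.2748, 0.3261, 0.1881).
So the stationary probability of Rainy is 0.3261.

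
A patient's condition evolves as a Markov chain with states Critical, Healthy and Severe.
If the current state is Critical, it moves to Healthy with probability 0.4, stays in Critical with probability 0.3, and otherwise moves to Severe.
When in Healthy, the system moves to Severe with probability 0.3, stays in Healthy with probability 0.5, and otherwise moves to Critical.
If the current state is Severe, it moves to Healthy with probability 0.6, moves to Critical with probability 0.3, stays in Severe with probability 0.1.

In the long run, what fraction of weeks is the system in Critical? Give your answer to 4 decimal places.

0.2500

Let the stationary distribution be π with π = πP and π_1 + π_2 + π_3 = 1.
π_1 = 0.3·π_1 + 0.2·π_2 + 0.3·π_3
π_2 = 0.4·π_1 + 0.5·π_2 + 0.6·π_3
Solving with the normalization constraint gives π = (0.2500, 0.5000, 0.2500).
So the stationary probability of Critical is 0.2500.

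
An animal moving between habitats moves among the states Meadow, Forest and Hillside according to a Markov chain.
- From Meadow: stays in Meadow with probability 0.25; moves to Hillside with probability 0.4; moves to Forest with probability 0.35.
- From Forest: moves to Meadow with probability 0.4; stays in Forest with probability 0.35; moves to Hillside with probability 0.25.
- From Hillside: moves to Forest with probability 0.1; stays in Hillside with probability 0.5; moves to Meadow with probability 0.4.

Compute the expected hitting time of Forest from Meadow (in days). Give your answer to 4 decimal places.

4.1860

Let t(s) be the expected number of days to first reach Forest from state s, with t(Forest) = 0. Conditioning on the first day:
t(Meadow) = 1 + 0.25·t(Meadow) + 0.4·t(Hillside)
t(Hillside) = 1 + 0.4·t(Meadow) + 0.5·t(Hillside)
Solving: t(Meadow) = 4.1860, t(Hillside) = 5.3488.
Expected days from Meadow to Forest: 4.1860.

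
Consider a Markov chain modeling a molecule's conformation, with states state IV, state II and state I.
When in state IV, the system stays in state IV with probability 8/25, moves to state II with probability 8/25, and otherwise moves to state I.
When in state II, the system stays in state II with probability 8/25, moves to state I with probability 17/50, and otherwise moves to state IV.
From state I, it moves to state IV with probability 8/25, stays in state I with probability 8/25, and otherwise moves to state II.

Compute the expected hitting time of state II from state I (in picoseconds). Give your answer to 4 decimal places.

2.8802

Let t(s) be the expected number of picoseconds to first reach state II from state s, with t(state II) = 0. Conditioning on the first picosecond:
t(state IV) = 1 + 0.32·t(state IV) + 0.36·t(state I)
t(state I) = 1 + 0.32·t(state IV) + 0.32·t(state I)
Solving: t(state IV) = 2.9954, t(state I) = 2.8802.
Expected picoseconds from state I to state II: 2.8802.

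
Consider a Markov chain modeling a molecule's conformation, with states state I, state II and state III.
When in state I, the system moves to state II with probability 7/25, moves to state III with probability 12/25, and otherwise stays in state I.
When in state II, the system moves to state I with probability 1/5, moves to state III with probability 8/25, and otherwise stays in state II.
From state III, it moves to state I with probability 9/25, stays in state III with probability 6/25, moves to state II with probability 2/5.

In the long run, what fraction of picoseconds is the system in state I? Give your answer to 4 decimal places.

Let the stationary distribution be π with π = πP and π_1 + π_2 + π_3 = 1.
π_1 = 0.24·π_1 + 0.2·π_2 + 0.36·π_3
π_2 = 0.28·π_1 + 0.48·π_2 + 0.4·π_3
Solving with the normalization constraint gives π = (0.2642, 0.4003, 0.3354).
So the stationary probability of state I is 0.2642.

0.2642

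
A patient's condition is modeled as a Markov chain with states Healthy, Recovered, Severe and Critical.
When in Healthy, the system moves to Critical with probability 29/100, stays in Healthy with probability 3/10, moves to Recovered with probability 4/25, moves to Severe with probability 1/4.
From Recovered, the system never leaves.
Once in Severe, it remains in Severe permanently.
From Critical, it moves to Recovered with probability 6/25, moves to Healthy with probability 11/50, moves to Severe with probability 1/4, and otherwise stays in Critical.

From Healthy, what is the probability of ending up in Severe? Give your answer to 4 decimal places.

0.5771

Let h(s) be the probability of absorption at Severe starting from transient state s. Then h(Severe) = 1 and h(Recovered) = 0. By first-step analysis:
h(Healthy) = 0.3·h(Healthy) + 0.16·0 + 0.25·1 + 0.29·h(Critical)
h(Critical) = 0.22·h(Healthy) + 0.24·0 + 0.25·1 + 0.29·h(Critical)
Solving: h(Healthy) = 0.5771, h(Critical) = 0.5309.
Starting from Healthy, the probability is 0.5771.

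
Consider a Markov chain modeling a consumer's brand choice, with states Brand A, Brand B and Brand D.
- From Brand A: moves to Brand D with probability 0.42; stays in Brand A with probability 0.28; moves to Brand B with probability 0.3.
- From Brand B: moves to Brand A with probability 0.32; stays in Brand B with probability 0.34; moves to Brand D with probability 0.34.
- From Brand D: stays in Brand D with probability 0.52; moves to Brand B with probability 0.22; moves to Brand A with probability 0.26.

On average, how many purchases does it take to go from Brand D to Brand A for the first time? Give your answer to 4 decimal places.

Let t(s) be the expected number of purchases to first reach Brand A from state s, with t(Brand A) = 0. Conditioning on the first purchase:
t(Brand B) = 1 + 0.34·t(Brand B) + 0.34·t(Brand D)
t(Brand D) = 1 + 0.22·t(Brand B) + 0.52·t(Brand D)
Solving: t(Brand B) = 3.3884, t(Brand D) = 3.6364.
Expected purchases from Brand D to Brand A: 3.6364.

3.6364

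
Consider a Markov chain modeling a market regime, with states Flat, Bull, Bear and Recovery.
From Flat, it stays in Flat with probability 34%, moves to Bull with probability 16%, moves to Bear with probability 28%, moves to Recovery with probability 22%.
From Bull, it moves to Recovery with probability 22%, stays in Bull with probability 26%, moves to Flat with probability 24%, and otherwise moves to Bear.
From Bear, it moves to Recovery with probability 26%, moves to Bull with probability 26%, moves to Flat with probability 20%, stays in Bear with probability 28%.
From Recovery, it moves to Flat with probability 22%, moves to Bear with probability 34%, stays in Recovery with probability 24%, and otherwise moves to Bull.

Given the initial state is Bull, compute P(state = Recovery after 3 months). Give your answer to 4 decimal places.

0.2364

Propagate the distribution vector 3 months from Bull.
After 0 months: (0.0000, 1.0000, 0.0000, 0.0000)
After 1 month: (0.2400, 0.2600, 0.2800, 0.2200)
After 2 months: (0.2484, 0.2228, 0.2932, 0.2356)
After 3 months: (0.2484, 0.2210, 0.2941, 0.2364)
P(in Recovery after 3 months) = 0.2364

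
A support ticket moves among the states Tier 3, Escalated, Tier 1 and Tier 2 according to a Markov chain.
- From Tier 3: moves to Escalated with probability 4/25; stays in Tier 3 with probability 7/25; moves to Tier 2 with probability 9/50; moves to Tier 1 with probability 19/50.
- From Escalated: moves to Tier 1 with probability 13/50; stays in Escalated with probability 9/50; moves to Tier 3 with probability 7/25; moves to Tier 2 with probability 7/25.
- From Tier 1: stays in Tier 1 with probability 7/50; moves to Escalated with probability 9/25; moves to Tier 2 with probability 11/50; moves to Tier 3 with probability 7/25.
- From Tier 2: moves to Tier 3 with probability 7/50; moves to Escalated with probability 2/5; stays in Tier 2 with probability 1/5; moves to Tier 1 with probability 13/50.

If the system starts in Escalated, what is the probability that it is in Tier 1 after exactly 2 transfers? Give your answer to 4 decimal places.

Propagate the distribution vector 2 transfers from Escalated.
After 0 transfers: (0.0000, 1.0000, 0.0000, 0.0000)
After 1 transfer: (0.2800, 0.1800, 0.2600, 0.2800)
After 2 transfers: (0.2408, 0.2828, 0.2624, 0.2140)
P(in Tier 1 after 2 transfers) = 0.2624

0.2624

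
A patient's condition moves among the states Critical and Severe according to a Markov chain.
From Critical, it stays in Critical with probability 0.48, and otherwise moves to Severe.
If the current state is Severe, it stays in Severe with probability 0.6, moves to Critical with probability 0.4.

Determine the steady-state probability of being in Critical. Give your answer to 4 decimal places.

0.4348

Let the stationary distribution be π with π = πP and π_1 + π_2 = 1.
π_1 = 0.48·π_1 + 0.4·π_2
Solving with the normalization constraint gives π = (0.4348, 0.5652).
So the stationary probability of Critical is 0.4348.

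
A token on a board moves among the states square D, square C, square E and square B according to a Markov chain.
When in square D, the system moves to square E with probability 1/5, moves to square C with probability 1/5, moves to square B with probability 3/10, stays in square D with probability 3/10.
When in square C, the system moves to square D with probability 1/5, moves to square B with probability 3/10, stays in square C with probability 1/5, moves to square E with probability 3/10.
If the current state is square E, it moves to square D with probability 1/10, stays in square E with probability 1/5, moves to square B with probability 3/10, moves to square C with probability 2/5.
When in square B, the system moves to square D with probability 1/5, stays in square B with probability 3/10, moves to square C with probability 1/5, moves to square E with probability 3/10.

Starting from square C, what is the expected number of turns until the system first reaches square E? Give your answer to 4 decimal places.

3.6000

Let t(s) be the expected number of turns to first reach square E from state s, with t(square E) = 0. Conditioning on the first turn:
t(square D) = 1 + 0.3·t(square D) + 0.2·t(square C) + 0.3·t(square B)
t(square C) = 1 + 0.2·t(square D) + 0.2·t(square C) + 0.3·t(square B)
t(square B) = 1 + 0.2·t(square D) + 0.2·t(square C) + 0.3·t(square B)
Solving: t(square D) = 4.0000, t(square C) = 3.6000, t(square B) = 3.6000.
Expected turns from square C to square E: 3.6000.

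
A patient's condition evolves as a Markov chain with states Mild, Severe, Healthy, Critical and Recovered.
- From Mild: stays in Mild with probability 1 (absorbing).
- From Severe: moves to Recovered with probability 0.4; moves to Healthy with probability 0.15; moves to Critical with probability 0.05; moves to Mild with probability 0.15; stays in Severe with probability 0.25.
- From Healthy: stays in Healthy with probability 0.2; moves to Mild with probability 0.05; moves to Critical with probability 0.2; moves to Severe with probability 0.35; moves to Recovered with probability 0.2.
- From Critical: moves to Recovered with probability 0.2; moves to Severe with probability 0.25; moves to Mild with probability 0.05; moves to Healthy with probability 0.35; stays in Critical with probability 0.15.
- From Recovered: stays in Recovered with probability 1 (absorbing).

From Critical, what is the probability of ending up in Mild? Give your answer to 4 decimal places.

0.2331

Let h(s) be the probability of absorption at Mild starting from transient state s. Then h(Mild) = 1 and h(Recovered) = 0. By first-step analysis:
h(Severe) = 0.15·1 + 0.25·h(Severe) + 0.15·h(Healthy) + 0.05·h(Critical) + 0.4·0
h(Healthy) = 0.05·1 + 0.35·h(Severe) + 0.2·h(Healthy) + 0.2·h(Critical) + 0.2·0
h(Critical) = 0.05·1 + 0.25·h(Severe) + 0.35·h(Healthy) + 0.15·h(Critical) + 0.2·0
Solving: h(Severe) = 0.2627, h(Healthy) = 0.2357, h(Critical) = 0.2331.
Starting from Critical, the probability is 0.2331.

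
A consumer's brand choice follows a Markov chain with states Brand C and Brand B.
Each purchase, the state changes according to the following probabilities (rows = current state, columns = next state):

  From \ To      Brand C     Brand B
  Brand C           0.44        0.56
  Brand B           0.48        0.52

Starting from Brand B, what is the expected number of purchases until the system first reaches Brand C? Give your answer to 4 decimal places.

Let t(s) be the expected number of purchases to first reach Brand C from state s, with t(Brand C) = 0. Conditioning on the first purchase:
t(Brand B) = 1 + 0.52·t(Brand B)
Solving: t(Brand B) = 2.0833.
Expected purchases from Brand B to Brand C: 2.0833.

2.0833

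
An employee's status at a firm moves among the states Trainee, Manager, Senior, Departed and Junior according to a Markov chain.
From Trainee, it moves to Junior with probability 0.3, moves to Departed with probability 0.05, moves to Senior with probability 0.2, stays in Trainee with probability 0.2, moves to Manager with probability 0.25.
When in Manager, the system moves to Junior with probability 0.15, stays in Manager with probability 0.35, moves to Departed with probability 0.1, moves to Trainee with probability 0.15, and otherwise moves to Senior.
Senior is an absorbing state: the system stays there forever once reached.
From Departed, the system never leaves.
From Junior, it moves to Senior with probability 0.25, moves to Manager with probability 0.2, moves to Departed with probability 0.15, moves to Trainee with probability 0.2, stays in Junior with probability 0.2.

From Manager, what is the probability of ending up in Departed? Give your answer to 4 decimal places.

Let h(s) be the probability of absorption at Departed starting from transient state s. Then h(Departed) = 1 and h(Senior) = 0. By first-step analysis:
h(Trainee) = 0.2·h(Trainee) + 0.25·h(Manager) + 0.2·0 + 0.05·1 + 0.3·h(Junior)
h(Manager) = 0.15·h(Trainee) + 0.35·h(Manager) + 0.25·0 + 0.1·1 + 0.15·h(Junior)
h(Junior) = 0.2·h(Trainee) + 0.2·h(Manager) + 0.25·0 + 0.15·1 + 0.2·h(Junior)
Solving: h(Trainee) = 0.2785, h(Manager) = 0.2945, h(Junior) = 0.3308.
Starting from Manager, the probability is 0.2945.

0.2945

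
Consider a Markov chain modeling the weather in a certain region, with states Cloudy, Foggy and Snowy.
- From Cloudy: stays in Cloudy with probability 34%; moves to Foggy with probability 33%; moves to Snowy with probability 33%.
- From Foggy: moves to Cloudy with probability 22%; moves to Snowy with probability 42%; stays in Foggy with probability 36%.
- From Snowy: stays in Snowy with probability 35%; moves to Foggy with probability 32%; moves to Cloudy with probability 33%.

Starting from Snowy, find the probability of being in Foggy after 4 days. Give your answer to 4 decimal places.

Propagate the distribution vector 4 days from Snowy.
After 0 days: (0.0000, 0.0000, 1.0000)
After 1 day: (0.3300, 0.3200, 0.3500)
After 2 days: (0.2981, 0.3361, 0.3658)
After 3 days: (0.2960, 0.3364, 0.3676)
After 4 days: (0.2960, 0.3364, 0.3676)
P(in Foggy after 4 days) = 0.3364

0.3364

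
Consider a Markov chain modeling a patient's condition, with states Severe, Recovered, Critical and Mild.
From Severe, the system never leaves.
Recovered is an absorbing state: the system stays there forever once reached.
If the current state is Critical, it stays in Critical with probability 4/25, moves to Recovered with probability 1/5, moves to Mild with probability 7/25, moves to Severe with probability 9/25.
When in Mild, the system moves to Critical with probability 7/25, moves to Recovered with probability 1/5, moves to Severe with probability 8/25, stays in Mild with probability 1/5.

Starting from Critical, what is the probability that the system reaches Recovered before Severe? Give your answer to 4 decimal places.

0.3639

Let h(s) be the probability of absorption at Recovered starting from transient state s. Then h(Recovered) = 1 and h(Severe) = 0. By first-step analysis:
h(Critical) = 0.36·0 + 0.2·1 + 0.16·h(Critical) + 0.28·h(Mild)
h(Mild) = 0.32·0 + 0.2·1 + 0.28·h(Critical) + 0.2·h(Mild)
Solving: h(Critical) = 0.3639, h(Mild) = 0.3774.
Starting from Critical, the probability is 0.3639.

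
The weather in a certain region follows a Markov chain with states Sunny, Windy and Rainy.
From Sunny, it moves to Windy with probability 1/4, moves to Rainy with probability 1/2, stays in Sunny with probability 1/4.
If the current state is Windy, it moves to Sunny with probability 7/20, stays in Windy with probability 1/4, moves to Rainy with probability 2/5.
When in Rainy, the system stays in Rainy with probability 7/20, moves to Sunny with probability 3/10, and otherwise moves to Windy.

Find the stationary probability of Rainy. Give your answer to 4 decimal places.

Let the stationary distribution be π with π = πP and π_1 + π_2 + π_3 = 1.
π_1 = 0.25·π_1 + 0.35·π_2 + 0.3·π_3
π_2 = 0.25·π_1 + 0.25·π_2 + 0.35·π_3
Solving with the normalization constraint gives π = (0.2996, 0.2909, 0.4095).
So the stationary probability of Rainy is 0.4095.

0.4095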